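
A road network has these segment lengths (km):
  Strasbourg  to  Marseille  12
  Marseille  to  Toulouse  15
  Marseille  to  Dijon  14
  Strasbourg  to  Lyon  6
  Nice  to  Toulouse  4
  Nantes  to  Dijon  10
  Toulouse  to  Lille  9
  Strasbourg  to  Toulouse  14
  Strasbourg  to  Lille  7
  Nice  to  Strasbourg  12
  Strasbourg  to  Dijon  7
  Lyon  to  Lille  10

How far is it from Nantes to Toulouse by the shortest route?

Comparing a few candidate routes:
Nantes-Dijon-Strasbourg-Nice-Toulouse: 10 + 7 + 12 + 4 = 33
Nantes-Dijon-Strasbourg-Toulouse: 10 + 7 + 14 = 31
Nantes-Dijon-Strasbourg-Lille-Toulouse: 10 + 7 + 7 + 9 = 33
Best route has total 31 km.

31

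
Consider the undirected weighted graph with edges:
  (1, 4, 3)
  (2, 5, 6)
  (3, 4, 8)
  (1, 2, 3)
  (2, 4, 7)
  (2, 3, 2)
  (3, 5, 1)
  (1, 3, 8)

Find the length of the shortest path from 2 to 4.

Some routes from 2 to 4:
2-3-4: 2 + 8 = 10
2-3-1-4: 2 + 8 + 3 = 13
2-5-3-1-4: 6 + 1 + 8 + 3 = 18
2-1-4: 3 + 3 = 6
2-4: 7
2-5-3-4: 6 + 1 + 8 = 15
Best route has total 6.

6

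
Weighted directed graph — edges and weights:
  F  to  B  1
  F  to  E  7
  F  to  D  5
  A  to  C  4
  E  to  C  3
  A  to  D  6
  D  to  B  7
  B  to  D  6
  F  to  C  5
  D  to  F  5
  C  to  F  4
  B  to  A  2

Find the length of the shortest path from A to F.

8

Candidate routes:
A → D → F: 6 + 5 = 11
A → C → F: 4 + 4 = 8
Best route has total 8.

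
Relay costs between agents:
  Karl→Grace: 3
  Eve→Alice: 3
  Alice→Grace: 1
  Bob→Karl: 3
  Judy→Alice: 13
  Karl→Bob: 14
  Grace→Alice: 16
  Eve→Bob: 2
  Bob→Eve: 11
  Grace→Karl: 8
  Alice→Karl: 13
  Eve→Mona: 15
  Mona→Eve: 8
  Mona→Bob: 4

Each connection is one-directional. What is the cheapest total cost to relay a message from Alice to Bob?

Routes from Alice to Bob:
Alice→Karl→Bob: 13 + 14 = 27
Alice→Grace→Karl→Bob: 1 + 8 + 14 = 23
Shortest: 23.

23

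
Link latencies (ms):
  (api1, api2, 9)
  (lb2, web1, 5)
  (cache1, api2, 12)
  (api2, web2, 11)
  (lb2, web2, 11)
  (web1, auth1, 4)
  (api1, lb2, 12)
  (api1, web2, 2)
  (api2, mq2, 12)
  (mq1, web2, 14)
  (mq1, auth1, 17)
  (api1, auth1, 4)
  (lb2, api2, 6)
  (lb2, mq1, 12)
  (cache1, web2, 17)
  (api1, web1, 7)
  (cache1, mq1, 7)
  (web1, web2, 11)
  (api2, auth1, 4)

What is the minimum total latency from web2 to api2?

10

Comparing a few candidate routes:
web2→api2: 11
web2→api1→auth1→api2: 2 + 4 + 4 = 10
web2→api1→api2: 2 + 9 = 11
The minimum is 10 ms.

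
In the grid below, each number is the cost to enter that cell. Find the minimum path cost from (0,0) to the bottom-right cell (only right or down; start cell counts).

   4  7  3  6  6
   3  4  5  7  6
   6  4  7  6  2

Path r0c0 r1c0 r1c1 r2c1 r2c2 r2c3 r2c4: 4 + 3 + 4 + 4 + 7 + 6 + 2 = 30.

30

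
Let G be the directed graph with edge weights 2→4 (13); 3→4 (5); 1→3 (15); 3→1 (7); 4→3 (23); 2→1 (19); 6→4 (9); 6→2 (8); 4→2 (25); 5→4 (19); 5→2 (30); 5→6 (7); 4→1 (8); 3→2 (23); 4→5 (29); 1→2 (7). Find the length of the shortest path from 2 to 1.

Candidate routes:
2 - 1: 19
2 - 4 - 1: 13 + 8 = 21
2 - 4 - 3 - 1: 13 + 23 + 7 = 43
The minimum is 19.

19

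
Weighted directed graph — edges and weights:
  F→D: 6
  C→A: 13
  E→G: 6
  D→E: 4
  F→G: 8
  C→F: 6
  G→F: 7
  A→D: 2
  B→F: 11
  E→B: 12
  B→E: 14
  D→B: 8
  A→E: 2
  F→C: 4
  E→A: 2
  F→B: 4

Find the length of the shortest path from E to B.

12

Comparing a few candidate routes:
E-B: 12
E-G-F-B: 6 + 7 + 4 = 17
E-A-D-B: 2 + 2 + 8 = 12
Best route has total 12.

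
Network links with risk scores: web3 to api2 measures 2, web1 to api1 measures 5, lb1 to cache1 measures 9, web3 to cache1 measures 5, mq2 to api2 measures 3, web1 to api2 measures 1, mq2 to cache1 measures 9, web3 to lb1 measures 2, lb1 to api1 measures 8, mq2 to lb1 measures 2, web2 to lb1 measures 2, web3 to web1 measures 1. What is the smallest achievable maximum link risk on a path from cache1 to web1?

5

Checking several routes:
cache1 - web3 - api2 - web1: max(5, 2, 1) = 5
cache1 - web3 - lb1 - mq2 - api2 - web1: max(5, 2, 2, 3, 1) = 5
cache1 - web3 - web1: max(5, 1) = 5
The minimum achievable maximum is 5.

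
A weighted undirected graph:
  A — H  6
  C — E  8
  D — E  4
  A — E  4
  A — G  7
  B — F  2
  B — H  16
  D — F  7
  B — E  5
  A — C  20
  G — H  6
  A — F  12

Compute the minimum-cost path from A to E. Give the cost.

A few of the A→E routes:
A→F→B→E: 12 + 2 + 5 = 19
A→F→D→E: 12 + 7 + 4 = 23
A→E: 4
Best route has total 4.

4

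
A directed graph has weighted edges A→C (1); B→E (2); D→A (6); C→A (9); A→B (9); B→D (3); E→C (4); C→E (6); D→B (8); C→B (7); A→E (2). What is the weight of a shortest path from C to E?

Paths from C to E:
C - B - D - A - E: 7 + 3 + 6 + 2 = 18
C - A - E: 9 + 2 = 11
C - A - B - E: 9 + 9 + 2 = 20
C - B - E: 7 + 2 = 9
C - E: 6
Shortest: 6.

6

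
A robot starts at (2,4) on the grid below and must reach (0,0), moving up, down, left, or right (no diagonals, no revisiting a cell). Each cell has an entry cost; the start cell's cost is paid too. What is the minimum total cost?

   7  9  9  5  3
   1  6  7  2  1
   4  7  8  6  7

31

One optimal route is (2,4) (1,4) (1,3) (1,2) (1,1) (1,0) (0,0).
Its cost is 7 + 1 + 2 + 7 + 6 + 1 + 7 = 31.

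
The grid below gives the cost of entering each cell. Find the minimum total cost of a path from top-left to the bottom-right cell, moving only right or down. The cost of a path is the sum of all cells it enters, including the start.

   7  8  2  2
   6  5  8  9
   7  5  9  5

One optimal route is [0,0] -> [0,1] -> [0,2] -> [0,3] -> [1,3] -> [2,3].
Its cost is 7 + 8 + 2 + 2 + 9 + 5 = 33.

33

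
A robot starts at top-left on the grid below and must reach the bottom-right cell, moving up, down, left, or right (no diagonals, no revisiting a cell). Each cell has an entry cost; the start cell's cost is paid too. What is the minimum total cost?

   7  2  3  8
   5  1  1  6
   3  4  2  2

15

Best path: (0,0) → (0,1) → (1,1) → (1,2) → (2,2) → (2,3)
Cost: 7 + 2 + 1 + 1 + 2 + 2 = 15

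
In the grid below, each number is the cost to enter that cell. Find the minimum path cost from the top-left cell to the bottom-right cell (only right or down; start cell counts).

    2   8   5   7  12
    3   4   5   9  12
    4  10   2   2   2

20

Path (0,0) (1,0) (1,1) (1,2) (2,2) (2,3) (2,4): 2 + 3 + 4 + 5 + 2 + 2 + 2 = 20.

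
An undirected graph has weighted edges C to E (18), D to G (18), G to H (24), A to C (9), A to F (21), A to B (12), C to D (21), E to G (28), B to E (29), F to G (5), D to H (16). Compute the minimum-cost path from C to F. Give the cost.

30

Checking several routes:
C → D → G → F: 21 + 18 + 5 = 44
C → D → H → G → F: 21 + 16 + 24 + 5 = 66
C → A → F: 9 + 21 = 30
C → E → G → F: 18 + 28 + 5 = 51
C → E → B → A → F: 18 + 29 + 12 + 21 = 80
Shortest: 30.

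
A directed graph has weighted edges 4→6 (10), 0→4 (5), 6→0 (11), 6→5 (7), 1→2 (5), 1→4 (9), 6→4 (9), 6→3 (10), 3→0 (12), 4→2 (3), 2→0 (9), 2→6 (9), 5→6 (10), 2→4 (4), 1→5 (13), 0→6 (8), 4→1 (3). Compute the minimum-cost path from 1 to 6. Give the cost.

14

A few of the 1→6 routes:
1 -> 2 -> 4 -> 6: 5 + 4 + 10 = 19
1 -> 2 -> 0 -> 6: 5 + 9 + 8 = 22
1 -> 4 -> 2 -> 6: 9 + 3 + 9 = 21
1 -> 5 -> 6: 13 + 10 = 23
1 -> 2 -> 6: 5 + 9 = 14
1 -> 4 -> 6: 9 + 10 = 19
Shortest: 14.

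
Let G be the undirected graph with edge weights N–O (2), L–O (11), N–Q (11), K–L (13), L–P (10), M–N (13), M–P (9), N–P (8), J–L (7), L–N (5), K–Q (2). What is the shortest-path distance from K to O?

15

Some routes from K to O:
K→L→N→O: 13 + 5 + 2 = 20
K→Q→N→L→O: 2 + 11 + 5 + 11 = 29
K→L→O: 13 + 11 = 24
K→Q→N→O: 2 + 11 + 2 = 15
The minimum is 15.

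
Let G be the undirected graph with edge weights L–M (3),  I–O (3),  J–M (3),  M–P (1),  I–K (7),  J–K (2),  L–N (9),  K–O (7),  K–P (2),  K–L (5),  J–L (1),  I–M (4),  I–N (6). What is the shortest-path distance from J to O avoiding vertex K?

10

Routes from J to O avoiding K:
J -> L -> M -> I -> O: 1 + 3 + 4 + 3 = 11
J -> M -> I -> O: 3 + 4 + 3 = 10
J -> M -> L -> N -> I -> O: 3 + 3 + 9 + 6 + 3 = 24
J -> L -> N -> I -> O: 1 + 9 + 6 + 3 = 19
The minimum is 10.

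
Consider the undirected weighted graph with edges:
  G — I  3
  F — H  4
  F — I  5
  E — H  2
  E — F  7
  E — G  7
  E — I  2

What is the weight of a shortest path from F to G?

Checking several routes:
F - H - E - I - G: 4 + 2 + 2 + 3 = 11
F - E - I - G: 7 + 2 + 3 = 12
F - I - G: 5 + 3 = 8
The minimum is 8.

8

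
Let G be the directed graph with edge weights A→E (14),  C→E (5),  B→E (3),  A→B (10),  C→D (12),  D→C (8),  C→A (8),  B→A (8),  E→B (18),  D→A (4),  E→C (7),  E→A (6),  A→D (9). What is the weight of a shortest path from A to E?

Routes from A to E:
A - D - C - E: 9 + 8 + 5 = 22
A - B - E: 10 + 3 = 13
A - E: 14
The minimum is 13.

13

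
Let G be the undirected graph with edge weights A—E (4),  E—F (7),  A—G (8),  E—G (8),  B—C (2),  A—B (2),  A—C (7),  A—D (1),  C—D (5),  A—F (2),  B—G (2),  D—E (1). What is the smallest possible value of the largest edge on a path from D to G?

Some routes from D to G:
D - C - B - G: max(5, 2, 2) = 5
D - A - C - B - G: max(1, 7, 2, 2) = 7
D - E - A - B - G: max(1, 4, 2, 2) = 4
D - A - B - G: max(1, 2, 2) = 2
Best route has worst link 2.

2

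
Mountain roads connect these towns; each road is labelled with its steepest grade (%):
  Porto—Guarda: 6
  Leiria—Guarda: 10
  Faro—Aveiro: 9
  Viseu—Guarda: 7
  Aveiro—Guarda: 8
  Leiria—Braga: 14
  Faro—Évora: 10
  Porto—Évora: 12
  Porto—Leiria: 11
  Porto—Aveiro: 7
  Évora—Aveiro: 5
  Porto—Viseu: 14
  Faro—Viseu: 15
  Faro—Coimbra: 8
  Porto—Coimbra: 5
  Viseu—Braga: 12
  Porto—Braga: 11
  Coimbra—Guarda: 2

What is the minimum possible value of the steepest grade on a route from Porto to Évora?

7

Some routes from Porto to Évora:
Porto -> Guarda -> Coimbra -> Faro -> Aveiro -> Évora: max(6, 2, 8, 9, 5) = 9
Porto -> Guarda -> Aveiro -> Évora: max(6, 8, 5) = 8
Porto -> Aveiro -> Évora: max(7, 5) = 7
Porto -> Coimbra -> Guarda -> Aveiro -> Évora: max(5, 2, 8, 5) = 8
Porto -> Coimbra -> Faro -> Aveiro -> Évora: max(5, 8, 9, 5) = 9
The minimum achievable maximum is 7%.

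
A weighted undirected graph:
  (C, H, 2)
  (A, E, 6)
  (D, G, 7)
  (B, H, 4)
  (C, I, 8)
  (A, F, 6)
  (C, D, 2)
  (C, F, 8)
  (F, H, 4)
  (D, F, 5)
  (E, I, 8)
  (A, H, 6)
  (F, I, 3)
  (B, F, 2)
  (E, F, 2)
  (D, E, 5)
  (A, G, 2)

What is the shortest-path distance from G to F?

8

Comparing a few candidate routes:
G - A - F: 2 + 6 = 8
G - A - E - F: 2 + 6 + 2 = 10
G - A - H - F: 2 + 6 + 4 = 12
The minimum is 8.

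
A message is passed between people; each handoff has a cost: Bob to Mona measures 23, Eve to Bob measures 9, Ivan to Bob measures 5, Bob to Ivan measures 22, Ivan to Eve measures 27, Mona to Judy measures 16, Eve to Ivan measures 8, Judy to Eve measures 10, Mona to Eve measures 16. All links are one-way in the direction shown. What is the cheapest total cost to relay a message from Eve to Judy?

Routes from Eve to Judy:
Eve-Bob-Mona-Judy: 9 + 23 + 16 = 48
Eve-Ivan-Bob-Mona-Judy: 8 + 5 + 23 + 16 = 52
Best route has total 48.

48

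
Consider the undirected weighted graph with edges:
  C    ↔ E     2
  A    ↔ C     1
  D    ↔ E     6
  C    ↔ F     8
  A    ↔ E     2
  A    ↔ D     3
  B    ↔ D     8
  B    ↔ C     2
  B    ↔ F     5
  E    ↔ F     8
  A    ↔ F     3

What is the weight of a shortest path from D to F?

6

A few of the D→F routes:
D-A-F: 3 + 3 = 6
D-E-C-A-F: 6 + 2 + 1 + 3 = 12
D-E-A-F: 6 + 2 + 3 = 11
D-A-C-B-F: 3 + 1 + 2 + 5 = 11
Best route has total 6.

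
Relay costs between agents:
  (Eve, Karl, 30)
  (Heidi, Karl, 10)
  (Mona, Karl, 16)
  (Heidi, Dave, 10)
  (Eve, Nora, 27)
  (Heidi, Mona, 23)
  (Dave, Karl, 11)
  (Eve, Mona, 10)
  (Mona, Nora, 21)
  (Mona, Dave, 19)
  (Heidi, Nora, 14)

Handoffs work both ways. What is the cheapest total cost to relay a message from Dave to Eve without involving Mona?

Paths from Dave to Eve avoiding Mona:
Dave - Karl - Heidi - Nora - Eve: 11 + 10 + 14 + 27 = 62
Dave - Karl - Eve: 11 + 30 = 41
Dave - Heidi - Karl - Eve: 10 + 10 + 30 = 50
Dave - Heidi - Nora - Eve: 10 + 14 + 27 = 51
Shortest: 41.

41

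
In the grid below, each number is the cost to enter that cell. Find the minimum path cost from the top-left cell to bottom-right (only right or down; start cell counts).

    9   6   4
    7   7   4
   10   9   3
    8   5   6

Take [0,0] [0,1] [0,2] [1,2] [2,2] [3,2] for a total of 9 + 6 + 4 + 4 + 3 + 6 = 32.

32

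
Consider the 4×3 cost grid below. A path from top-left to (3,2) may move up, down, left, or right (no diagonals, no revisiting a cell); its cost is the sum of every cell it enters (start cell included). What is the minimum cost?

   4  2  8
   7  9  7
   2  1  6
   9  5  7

26

Path (0,0) → (1,0) → (2,0) → (2,1) → (3,1) → (3,2): 4 + 7 + 2 + 1 + 5 + 7 = 26.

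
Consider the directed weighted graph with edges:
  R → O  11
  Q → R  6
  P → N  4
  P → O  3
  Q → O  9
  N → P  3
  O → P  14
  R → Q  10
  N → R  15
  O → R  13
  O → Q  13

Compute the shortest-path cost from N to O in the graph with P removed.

Routes from N to O avoiding P:
N → R → O: 15 + 11 = 26
N → R → Q → O: 15 + 10 + 9 = 34
Shortest: 26.

26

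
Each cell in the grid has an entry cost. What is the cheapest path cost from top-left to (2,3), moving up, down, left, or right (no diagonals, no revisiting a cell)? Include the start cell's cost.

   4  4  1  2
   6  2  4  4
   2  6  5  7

22

Best path: (0,0) → (0,1) → (0,2) → (0,3) → (1,3) → (2,3)
Cost: 4 + 4 + 1 + 2 + 4 + 7 = 22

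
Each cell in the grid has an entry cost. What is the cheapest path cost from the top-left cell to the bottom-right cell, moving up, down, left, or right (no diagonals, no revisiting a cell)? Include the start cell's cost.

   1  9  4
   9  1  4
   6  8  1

One optimal route is (0,0) -> (0,1) -> (1,1) -> (1,2) -> (2,2).
Its cost is 1 + 9 + 1 + 4 + 1 = 16.

16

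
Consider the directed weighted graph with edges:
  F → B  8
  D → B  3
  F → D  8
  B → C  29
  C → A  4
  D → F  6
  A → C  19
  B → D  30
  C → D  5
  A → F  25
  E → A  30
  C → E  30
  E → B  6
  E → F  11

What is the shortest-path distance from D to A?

36

Checking several routes:
D-F-B-C-A: 6 + 8 + 29 + 4 = 47
D-B-C-E-A: 3 + 29 + 30 + 30 = 92
D-B-C-A: 3 + 29 + 4 = 36
Best route has total 36.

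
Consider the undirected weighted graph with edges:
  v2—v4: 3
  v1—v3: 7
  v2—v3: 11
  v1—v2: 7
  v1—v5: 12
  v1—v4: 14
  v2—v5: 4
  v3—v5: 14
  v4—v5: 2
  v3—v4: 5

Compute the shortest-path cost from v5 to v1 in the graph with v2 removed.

Candidate routes:
v5 → v3 → v4 → v1: 14 + 5 + 14 = 33
v5 → v4 → v1: 2 + 14 = 16
v5 → v4 → v3 → v1: 2 + 5 + 7 = 14
v5 → v3 → v1: 14 + 7 = 21
v5 → v1: 12
Shortest: 12.

12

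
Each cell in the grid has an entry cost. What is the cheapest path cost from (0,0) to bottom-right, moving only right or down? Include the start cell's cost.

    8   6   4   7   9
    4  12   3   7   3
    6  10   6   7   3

Cheapest: r0c0 r0c1 r0c2 r1c2 r1c3 r1c4 r2c4
  8 + 6 + 4 + 3 + 7 + 3 + 3 = 34
(Top row then right column would cost 40.)

34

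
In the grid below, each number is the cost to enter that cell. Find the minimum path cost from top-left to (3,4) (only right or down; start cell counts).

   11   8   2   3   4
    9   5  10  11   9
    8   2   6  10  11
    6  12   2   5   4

Cheapest: (0,0) → (0,1) → (1,1) → (2,1) → (2,2) → (3,2) → (3,3) → (3,4)
  11 + 8 + 5 + 2 + 6 + 2 + 5 + 4 = 43
For comparison, the top-then-right route costs 52.

43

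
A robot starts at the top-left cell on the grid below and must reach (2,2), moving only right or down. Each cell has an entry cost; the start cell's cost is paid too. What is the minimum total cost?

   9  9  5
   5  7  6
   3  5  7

Path [0,0]→[1,0]→[2,0]→[2,1]→[2,2]: 9 + 5 + 3 + 5 + 7 = 29.
For comparison, the top-then-right route costs 36.

29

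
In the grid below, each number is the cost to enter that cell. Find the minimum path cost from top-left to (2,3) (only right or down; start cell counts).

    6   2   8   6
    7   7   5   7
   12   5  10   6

33

Path [0,0] [0,1] [1,1] [1,2] [1,3] [2,3]: 6 + 2 + 7 + 5 + 7 + 6 = 33.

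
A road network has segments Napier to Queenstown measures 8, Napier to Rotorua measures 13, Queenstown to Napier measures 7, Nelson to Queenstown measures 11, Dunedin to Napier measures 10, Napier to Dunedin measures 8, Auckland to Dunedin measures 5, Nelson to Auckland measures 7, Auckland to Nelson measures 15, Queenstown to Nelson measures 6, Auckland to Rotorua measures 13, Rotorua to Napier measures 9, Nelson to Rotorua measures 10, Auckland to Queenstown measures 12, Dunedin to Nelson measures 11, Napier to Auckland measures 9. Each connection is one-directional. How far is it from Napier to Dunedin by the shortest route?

Paths from Napier to Dunedin:
Napier-Auckland-Dunedin: 9 + 5 = 14
Napier-Dunedin: 8
Napier-Queenstown-Nelson-Auckland-Dunedin: 8 + 6 + 7 + 5 = 26
Best route has total 8.

8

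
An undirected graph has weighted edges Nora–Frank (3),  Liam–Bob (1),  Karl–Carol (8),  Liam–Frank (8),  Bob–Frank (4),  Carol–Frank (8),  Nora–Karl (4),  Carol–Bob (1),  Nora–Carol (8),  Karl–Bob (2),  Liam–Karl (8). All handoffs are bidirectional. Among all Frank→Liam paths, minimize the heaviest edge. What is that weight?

Comparing a few candidate routes:
Frank → Nora → Karl → Carol → Bob → Liam: max(3, 4, 8, 1, 1) = 8
Frank → Nora → Carol → Bob → Karl → Liam: max(3, 8, 1, 2, 8) = 8
Frank → Nora → Karl → Liam: max(3, 4, 8) = 8
Frank → Bob → Liam: max(4, 1) = 4
Frank → Nora → Karl → Bob → Liam: max(3, 4, 2, 1) = 4
Smallest bottleneck: 4.

4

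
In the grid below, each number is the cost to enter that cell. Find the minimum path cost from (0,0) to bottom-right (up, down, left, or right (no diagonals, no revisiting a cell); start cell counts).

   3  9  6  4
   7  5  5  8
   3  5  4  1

One optimal route is [0,0] [1,0] [2,0] [2,1] [2,2] [2,3].
Its cost is 3 + 7 + 3 + 5 + 4 + 1 = 23.

23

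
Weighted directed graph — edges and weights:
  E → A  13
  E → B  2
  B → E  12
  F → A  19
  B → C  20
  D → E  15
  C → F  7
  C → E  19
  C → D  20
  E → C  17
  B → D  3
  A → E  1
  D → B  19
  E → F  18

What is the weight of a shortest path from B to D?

Paths from B to D:
B -> C -> D: 20 + 20 = 40
B -> E -> C -> D: 12 + 17 + 20 = 49
B -> D: 3
The minimum is 3.

3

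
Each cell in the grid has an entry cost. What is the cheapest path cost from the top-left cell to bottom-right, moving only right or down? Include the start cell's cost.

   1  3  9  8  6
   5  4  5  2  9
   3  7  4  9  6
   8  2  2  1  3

Path [0,0] [0,1] [1,1] [1,2] [2,2] [3,2] [3,3] [3,4]: 1 + 3 + 4 + 5 + 4 + 2 + 1 + 3 = 23.
(Top row then right column would cost 45.)

23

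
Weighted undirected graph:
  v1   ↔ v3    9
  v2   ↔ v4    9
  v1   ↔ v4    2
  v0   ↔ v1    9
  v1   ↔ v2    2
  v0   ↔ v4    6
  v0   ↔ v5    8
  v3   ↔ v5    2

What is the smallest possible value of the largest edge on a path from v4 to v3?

8

Checking several routes:
v4→v0→v5→v3: max(6, 8, 2) = 8
v4→v1→v0→v5→v3: max(2, 9, 8, 2) = 9
v4→v2→v1→v0→v5→v3: max(9, 2, 9, 8, 2) = 9
v4→v1→v3: max(2, 9) = 9
v4→v2→v1→v3: max(9, 2, 9) = 9
Best route has worst link 8.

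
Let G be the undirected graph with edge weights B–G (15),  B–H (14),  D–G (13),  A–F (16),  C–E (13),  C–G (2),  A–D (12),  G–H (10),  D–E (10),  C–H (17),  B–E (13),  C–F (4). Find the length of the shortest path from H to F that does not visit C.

Routes from H to F avoiding C:
H-B-G-D-A-F: 14 + 15 + 13 + 12 + 16 = 70
H-G-D-A-F: 10 + 13 + 12 + 16 = 51
H-B-E-D-A-F: 14 + 13 + 10 + 12 + 16 = 65
H-G-B-E-D-A-F: 10 + 15 + 13 + 10 + 12 + 16 = 76
Best route has total 51.

51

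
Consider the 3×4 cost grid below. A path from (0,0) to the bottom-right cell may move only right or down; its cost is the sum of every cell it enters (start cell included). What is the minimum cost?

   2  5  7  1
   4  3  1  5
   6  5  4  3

17

Path r0c0 r1c0 r1c1 r1c2 r2c2 r2c3: 2 + 4 + 3 + 1 + 4 + 3 = 17.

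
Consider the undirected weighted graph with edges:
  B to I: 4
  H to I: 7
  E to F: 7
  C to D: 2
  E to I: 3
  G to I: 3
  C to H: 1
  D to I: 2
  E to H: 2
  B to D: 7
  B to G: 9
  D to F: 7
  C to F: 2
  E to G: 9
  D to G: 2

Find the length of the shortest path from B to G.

7

A few of the B→G routes:
B → G: 9
B → I → D → G: 4 + 2 + 2 = 8
B → I → G: 4 + 3 = 7
B → D → G: 7 + 2 = 9
B → D → I → G: 7 + 2 + 3 = 12
Best route has total 7.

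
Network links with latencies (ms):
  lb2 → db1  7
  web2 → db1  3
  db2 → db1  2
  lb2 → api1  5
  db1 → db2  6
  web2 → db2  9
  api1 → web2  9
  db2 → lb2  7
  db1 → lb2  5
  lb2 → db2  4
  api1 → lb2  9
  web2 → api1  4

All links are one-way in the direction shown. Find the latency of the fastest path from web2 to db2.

9

Paths from web2 to db2:
web2-db1-db2: 3 + 6 = 9
web2-api1-lb2-db2: 4 + 9 + 4 = 17
web2-db2: 9
web2-api1-lb2-db1-db2: 4 + 9 + 7 + 6 = 26
web2-db1-lb2-db2: 3 + 5 + 4 = 12
The minimum is 9 ms.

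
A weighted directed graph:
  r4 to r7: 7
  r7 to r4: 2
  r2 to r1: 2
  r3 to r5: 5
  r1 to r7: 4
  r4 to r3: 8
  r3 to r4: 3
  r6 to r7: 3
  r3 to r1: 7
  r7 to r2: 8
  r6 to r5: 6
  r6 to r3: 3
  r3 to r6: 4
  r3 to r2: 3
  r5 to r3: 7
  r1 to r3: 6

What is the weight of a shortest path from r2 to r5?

13

Routes from r2 to r5:
r2 → r1 → r7 → r4 → r3 → r6 → r5: 2 + 4 + 2 + 8 + 4 + 6 = 26
r2 → r1 → r3 → r6 → r5: 2 + 6 + 4 + 6 = 18
r2 → r1 → r3 → r5: 2 + 6 + 5 = 13
r2 → r1 → r7 → r4 → r3 → r5: 2 + 4 + 2 + 8 + 5 = 21
Best route has total 13.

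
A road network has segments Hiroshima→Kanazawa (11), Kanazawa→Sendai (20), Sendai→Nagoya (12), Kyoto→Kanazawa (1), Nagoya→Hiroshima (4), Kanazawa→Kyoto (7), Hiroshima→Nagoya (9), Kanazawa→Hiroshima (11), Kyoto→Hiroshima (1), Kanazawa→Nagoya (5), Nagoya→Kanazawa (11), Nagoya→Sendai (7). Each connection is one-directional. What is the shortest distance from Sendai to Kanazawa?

Routes from Sendai to Kanazawa:
Sendai - Nagoya - Hiroshima - Kanazawa: 12 + 4 + 11 = 27
Sendai - Nagoya - Kanazawa: 12 + 11 = 23
The minimum is 23.

23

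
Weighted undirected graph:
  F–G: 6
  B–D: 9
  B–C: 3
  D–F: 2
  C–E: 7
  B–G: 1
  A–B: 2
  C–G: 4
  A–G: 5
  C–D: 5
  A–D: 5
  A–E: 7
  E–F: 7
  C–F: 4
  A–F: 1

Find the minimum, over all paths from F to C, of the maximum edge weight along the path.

3

Comparing a few candidate routes:
F - A - B - C: max(1, 2, 3) = 3
F - C: max(4) = 4
F - D - A - G - B - C: max(2, 5, 5, 1, 3) = 5
F - A - B - G - C: max(1, 2, 1, 4) = 4
Best route has worst link 3.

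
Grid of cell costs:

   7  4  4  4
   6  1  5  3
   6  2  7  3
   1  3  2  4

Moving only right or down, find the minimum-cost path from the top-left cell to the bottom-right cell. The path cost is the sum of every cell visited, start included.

23

Take r0c0→r0c1→r1c1→r2c1→r3c1→r3c2→r3c3 for a total of 7 + 4 + 1 + 2 + 3 + 2 + 4 = 23.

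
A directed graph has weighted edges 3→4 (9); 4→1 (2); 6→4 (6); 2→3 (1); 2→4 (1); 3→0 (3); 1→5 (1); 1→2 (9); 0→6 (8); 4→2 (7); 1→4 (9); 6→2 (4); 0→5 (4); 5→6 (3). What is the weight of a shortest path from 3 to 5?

Comparing a few candidate routes:
3 → 0 → 5: 3 + 4 = 7
3 → 0 → 6 → 2 → 4 → 1 → 5: 3 + 8 + 4 + 1 + 2 + 1 = 19
3 → 4 → 1 → 5: 9 + 2 + 1 = 12
Best route has total 7.

7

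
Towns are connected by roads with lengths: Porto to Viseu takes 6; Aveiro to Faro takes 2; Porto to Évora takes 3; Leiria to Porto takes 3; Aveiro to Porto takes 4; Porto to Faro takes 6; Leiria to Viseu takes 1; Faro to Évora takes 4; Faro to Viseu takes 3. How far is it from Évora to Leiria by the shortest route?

6

Some routes from Évora to Leiria:
Évora -> Porto -> Faro -> Viseu -> Leiria: 3 + 6 + 3 + 1 = 13
Évora -> Porto -> Leiria: 3 + 3 = 6
Évora -> Porto -> Aveiro -> Faro -> Viseu -> Leiria: 3 + 4 + 2 + 3 + 1 = 13
Évora -> Faro -> Aveiro -> Porto -> Leiria: 4 + 2 + 4 + 3 = 13
Évora -> Porto -> Viseu -> Leiria: 3 + 6 + 1 = 10
Évora -> Faro -> Viseu -> Leiria: 4 + 3 + 1 = 8
Shortest: 6.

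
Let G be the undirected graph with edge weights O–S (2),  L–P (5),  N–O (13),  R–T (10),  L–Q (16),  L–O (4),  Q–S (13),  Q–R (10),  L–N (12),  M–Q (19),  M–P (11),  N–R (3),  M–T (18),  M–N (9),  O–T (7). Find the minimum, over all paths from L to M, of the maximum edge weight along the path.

10

Some routes from L to M:
L -> N -> M: max(12, 9) = 12
L -> O -> T -> R -> N -> M: max(4, 7, 10, 3, 9) = 10
L -> O -> S -> Q -> R -> N -> M: max(4, 2, 13, 10, 3, 9) = 13
L -> P -> M: max(5, 11) = 11
L -> O -> N -> M: max(4, 13, 9) = 13
The minimum achievable maximum is 10.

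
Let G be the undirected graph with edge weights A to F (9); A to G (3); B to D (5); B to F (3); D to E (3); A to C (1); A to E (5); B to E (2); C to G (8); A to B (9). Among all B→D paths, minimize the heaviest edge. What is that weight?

Routes from B to D:
B -> E -> D: max(2, 3) = 3
B -> D: max(5) = 5
B -> F -> A -> E -> D: max(3, 9, 5, 3) = 9
B -> A -> E -> D: max(9, 5, 3) = 9
Best route has worst link 3.

3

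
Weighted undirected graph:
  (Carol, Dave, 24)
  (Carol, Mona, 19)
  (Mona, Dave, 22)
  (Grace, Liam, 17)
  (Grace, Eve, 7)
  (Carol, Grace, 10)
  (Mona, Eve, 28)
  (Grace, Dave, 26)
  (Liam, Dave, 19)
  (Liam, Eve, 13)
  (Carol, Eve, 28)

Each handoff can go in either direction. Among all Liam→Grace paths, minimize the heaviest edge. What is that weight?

A few of the Liam→Grace routes:
Liam→Eve→Grace: max(13, 7) = 13
Liam→Dave→Mona→Carol→Grace: max(19, 22, 19, 10) = 22
Liam→Dave→Carol→Grace: max(19, 24, 10) = 24
Liam→Grace: max(17) = 17
The minimum achievable maximum is 13.

13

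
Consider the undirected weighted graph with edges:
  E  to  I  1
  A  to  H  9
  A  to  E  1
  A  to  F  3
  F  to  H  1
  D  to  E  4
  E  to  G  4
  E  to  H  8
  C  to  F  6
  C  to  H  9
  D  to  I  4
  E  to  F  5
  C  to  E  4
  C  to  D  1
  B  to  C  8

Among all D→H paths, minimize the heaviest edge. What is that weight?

Some routes from D to H:
D-C-E-A-F-H: max(1, 4, 1, 3, 1) = 4
D-I-E-A-F-H: max(4, 1, 1, 3, 1) = 4
D-E-F-H: max(4, 5, 1) = 5
D-E-A-F-H: max(4, 1, 3, 1) = 4
The minimum achievable maximum is 4.

4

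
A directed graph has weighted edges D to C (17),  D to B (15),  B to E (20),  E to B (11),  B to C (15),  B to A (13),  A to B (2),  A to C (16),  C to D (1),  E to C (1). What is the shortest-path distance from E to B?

Routes from E to B:
E - C - D - B: 1 + 1 + 15 = 17
E - B: 11
The minimum is 11.

11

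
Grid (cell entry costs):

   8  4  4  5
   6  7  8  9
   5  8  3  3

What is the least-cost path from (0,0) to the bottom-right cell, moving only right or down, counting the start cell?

30

Take (0,0) → (0,1) → (0,2) → (1,2) → (2,2) → (2,3) for a total of 8 + 4 + 4 + 8 + 3 + 3 = 30.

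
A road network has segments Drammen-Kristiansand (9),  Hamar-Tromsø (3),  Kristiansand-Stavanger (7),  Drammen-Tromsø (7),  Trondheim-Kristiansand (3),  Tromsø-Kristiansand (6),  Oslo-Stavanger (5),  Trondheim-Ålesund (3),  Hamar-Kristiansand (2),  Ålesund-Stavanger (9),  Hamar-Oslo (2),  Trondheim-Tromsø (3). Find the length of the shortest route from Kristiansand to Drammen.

Comparing a few candidate routes:
Kristiansand-Tromsø-Drammen: 6 + 7 = 13
Kristiansand-Trondheim-Tromsø-Drammen: 3 + 3 + 7 = 13
Kristiansand-Hamar-Tromsø-Drammen: 2 + 3 + 7 = 12
Kristiansand-Drammen: 9
Best route has total 9 km.

9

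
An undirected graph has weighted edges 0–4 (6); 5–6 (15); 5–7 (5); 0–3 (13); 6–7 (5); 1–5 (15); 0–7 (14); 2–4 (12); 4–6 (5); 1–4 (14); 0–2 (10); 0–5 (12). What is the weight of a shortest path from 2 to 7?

Some routes from 2 to 7:
2-0-4-6-7: 10 + 6 + 5 + 5 = 26
2-0-7: 10 + 14 = 24
2-4-6-7: 12 + 5 + 5 = 22
Shortest: 22.

22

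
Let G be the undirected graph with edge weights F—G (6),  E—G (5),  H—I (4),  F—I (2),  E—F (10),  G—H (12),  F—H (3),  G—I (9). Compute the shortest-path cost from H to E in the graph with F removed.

Paths from H to E avoiding F:
H - I - G - E: 4 + 9 + 5 = 18
H - G - E: 12 + 5 = 17
Best route has total 17.

17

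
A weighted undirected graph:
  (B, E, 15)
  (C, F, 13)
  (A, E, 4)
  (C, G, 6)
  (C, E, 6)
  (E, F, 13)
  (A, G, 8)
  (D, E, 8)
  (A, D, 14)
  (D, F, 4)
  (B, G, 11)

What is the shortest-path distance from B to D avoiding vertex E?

Routes from B to D avoiding E:
B → G → A → D: 11 + 8 + 14 = 33
B → G → C → F → D: 11 + 6 + 13 + 4 = 34
Best route has total 33.

33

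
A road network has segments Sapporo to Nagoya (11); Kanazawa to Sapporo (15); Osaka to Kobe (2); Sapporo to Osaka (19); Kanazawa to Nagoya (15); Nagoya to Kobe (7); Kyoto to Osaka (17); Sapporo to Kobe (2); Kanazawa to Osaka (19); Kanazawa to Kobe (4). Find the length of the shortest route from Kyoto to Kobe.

19

A few of the Kyoto→Kobe routes:
Kyoto -> Osaka -> Sapporo -> Nagoya -> Kobe: 17 + 19 + 11 + 7 = 54
Kyoto -> Osaka -> Kanazawa -> Sapporo -> Kobe: 17 + 19 + 15 + 2 = 53
Kyoto -> Osaka -> Kanazawa -> Kobe: 17 + 19 + 4 = 40
Kyoto -> Osaka -> Kobe: 17 + 2 = 19
Kyoto -> Osaka -> Sapporo -> Kobe: 17 + 19 + 2 = 38
Shortest: 19 km.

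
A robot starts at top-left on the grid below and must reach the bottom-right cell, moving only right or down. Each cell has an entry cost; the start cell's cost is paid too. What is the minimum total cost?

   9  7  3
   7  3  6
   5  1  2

Path (0,0) (0,1) (1,1) (2,1) (2,2): 9 + 7 + 3 + 1 + 2 = 22.

22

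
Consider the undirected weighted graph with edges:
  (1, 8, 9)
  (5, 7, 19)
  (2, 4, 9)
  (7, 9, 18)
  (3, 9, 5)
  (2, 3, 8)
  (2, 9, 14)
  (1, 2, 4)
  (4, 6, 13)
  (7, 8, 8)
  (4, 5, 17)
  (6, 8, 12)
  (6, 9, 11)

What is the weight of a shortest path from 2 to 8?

Some routes from 2 to 8:
2 - 4 - 6 - 8: 9 + 13 + 12 = 34
2 - 9 - 6 - 8: 14 + 11 + 12 = 37
2 - 1 - 8: 4 + 9 = 13
2 - 3 - 9 - 7 - 8: 8 + 5 + 18 + 8 = 39
2 - 3 - 9 - 6 - 8: 8 + 5 + 11 + 12 = 36
Best route has total 13.

13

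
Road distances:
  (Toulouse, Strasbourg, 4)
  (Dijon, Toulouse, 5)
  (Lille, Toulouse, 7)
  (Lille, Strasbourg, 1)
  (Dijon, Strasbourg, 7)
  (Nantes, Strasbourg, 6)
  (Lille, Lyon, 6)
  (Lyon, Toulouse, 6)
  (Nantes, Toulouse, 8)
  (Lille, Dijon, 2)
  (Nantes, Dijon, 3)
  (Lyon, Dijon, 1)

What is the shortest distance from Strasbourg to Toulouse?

A few of the Strasbourg→Toulouse routes:
Strasbourg - Lille - Dijon - Toulouse: 1 + 2 + 5 = 8
Strasbourg - Lille - Toulouse: 1 + 7 = 8
Strasbourg - Toulouse: 4
The minimum is 4.

4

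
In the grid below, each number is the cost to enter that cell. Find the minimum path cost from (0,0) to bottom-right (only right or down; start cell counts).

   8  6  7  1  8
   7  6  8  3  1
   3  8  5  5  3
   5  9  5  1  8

Cheapest: (0,0) → (0,1) → (0,2) → (0,3) → (1,3) → (1,4) → (2,4) → (3,4)
  8 + 6 + 7 + 1 + 3 + 1 + 3 + 8 = 37

37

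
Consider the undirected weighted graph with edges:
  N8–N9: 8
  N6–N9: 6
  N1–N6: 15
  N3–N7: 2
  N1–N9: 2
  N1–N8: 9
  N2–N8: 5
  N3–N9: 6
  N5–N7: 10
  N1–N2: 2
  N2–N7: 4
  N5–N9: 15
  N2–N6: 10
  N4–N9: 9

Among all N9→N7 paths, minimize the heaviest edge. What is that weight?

4

Checking several routes:
N9 -> N3 -> N7: max(6, 2) = 6
N9 -> N8 -> N2 -> N7: max(8, 5, 4) = 8
N9 -> N8 -> N1 -> N2 -> N7: max(8, 9, 2, 4) = 9
N9 -> N1 -> N8 -> N2 -> N7: max(2, 9, 5, 4) = 9
N9 -> N1 -> N2 -> N7: max(2, 2, 4) = 4
Best route has worst link 4.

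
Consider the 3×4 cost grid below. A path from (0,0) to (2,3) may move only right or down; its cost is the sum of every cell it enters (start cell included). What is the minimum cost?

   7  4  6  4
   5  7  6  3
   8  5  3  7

31

Take (0,0) → (0,1) → (0,2) → (0,3) → (1,3) → (2,3) for a total of 7 + 4 + 6 + 4 + 3 + 7 = 31.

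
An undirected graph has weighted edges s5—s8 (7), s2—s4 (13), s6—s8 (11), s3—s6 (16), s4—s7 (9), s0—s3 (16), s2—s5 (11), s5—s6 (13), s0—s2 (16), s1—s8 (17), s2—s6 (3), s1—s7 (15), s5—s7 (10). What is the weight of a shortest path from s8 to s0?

30

A few of the s8→s0 routes:
s8 → s5 → s6 → s2 → s0: 7 + 13 + 3 + 16 = 39
s8 → s5 → s2 → s0: 7 + 11 + 16 = 34
s8 → s6 → s2 → s0: 11 + 3 + 16 = 30
The minimum is 30.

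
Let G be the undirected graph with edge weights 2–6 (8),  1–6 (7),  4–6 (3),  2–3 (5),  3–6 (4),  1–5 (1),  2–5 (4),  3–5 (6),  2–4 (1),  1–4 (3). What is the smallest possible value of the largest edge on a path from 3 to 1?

4

Comparing a few candidate routes:
3→5→1: max(6, 1) = 6
3→2→4→1: max(5, 1, 3) = 5
3→5→2→4→1: max(6, 4, 1, 3) = 6
3→6→4→1: max(4, 3, 3) = 4
3→2→5→1: max(5, 4, 1) = 5
3→6→4→2→5→1: max(4, 3, 1, 4, 1) = 4
Smallest bottleneck: 4.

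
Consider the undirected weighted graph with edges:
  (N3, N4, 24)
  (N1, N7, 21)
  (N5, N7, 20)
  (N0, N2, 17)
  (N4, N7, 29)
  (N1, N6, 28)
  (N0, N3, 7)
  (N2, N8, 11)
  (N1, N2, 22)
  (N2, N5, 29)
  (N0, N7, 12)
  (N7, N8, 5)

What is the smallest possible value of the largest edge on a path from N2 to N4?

Comparing a few candidate routes:
N2 → N1 → N7 → N0 → N3 → N4: max(22, 21, 12, 7, 24) = 24
N2 → N8 → N7 → N0 → N3 → N4: max(11, 5, 12, 7, 24) = 24
N2 → N0 → N3 → N4: max(17, 7, 24) = 24
The minimum achievable maximum is 24.

24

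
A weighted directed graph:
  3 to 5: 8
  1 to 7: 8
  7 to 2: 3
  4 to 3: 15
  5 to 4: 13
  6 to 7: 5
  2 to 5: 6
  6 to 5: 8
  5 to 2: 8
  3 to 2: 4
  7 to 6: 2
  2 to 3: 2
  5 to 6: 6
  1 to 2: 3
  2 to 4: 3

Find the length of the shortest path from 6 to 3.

10

Paths from 6 to 3:
6 → 7 → 2 → 4 → 3: 5 + 3 + 3 + 15 = 26
6 → 5 → 2 → 4 → 3: 8 + 8 + 3 + 15 = 34
6 → 5 → 2 → 3: 8 + 8 + 2 = 18
6 → 5 → 4 → 3: 8 + 13 + 15 = 36
6 → 7 → 2 → 5 → 4 → 3: 5 + 3 + 6 + 13 + 15 = 42
6 → 7 → 2 → 3: 5 + 3 + 2 = 10
The minimum is 10.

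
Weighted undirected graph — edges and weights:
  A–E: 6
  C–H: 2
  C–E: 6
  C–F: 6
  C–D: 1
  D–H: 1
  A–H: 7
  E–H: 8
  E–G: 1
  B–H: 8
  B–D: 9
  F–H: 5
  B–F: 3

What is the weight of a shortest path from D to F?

6

Comparing a few candidate routes:
D→C→F: 1 + 6 = 7
D→C→H→F: 1 + 2 + 5 = 8
D→H→F: 1 + 5 = 6
Shortest: 6.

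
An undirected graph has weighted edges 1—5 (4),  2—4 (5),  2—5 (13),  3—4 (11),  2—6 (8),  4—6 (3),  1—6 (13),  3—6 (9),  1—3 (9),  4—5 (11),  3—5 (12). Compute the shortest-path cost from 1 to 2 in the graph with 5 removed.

21

Checking several routes:
1 → 3 → 6 → 2: 9 + 9 + 8 = 26
1 → 6 → 4 → 2: 13 + 3 + 5 = 21
1 → 6 → 2: 13 + 8 = 21
1 → 3 → 4 → 2: 9 + 11 + 5 = 25
The minimum is 21.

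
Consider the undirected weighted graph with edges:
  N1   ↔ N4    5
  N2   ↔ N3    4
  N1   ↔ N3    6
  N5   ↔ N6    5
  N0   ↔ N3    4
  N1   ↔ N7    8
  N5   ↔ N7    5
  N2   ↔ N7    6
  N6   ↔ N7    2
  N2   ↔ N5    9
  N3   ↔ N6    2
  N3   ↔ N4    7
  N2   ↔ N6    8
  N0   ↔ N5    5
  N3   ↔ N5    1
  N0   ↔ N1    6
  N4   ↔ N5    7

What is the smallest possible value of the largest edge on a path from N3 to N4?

Checking several routes:
N3→N0→N1→N4: max(4, 6, 5) = 6
N3→N6→N5→N0→N1→N4: max(2, 5, 5, 6, 5) = 6
N3→N6→N7→N5→N0→N1→N4: max(2, 2, 5, 5, 6, 5) = 6
Best route has worst link 6.

6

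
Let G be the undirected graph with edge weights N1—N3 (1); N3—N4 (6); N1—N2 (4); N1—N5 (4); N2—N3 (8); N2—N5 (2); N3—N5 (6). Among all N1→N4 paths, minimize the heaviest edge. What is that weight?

6

Some routes from N1 to N4:
N1-N3-N4: max(1, 6) = 6
N1-N2-N5-N3-N4: max(4, 2, 6, 6) = 6
N1-N5-N3-N4: max(4, 6, 6) = 6
N1-N2-N3-N4: max(4, 8, 6) = 8
Smallest bottleneck: 6.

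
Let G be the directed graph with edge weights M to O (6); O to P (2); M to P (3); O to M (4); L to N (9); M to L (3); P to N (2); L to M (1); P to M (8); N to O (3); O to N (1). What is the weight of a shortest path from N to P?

Paths from N to P:
N -> O -> M -> P: 3 + 4 + 3 = 10
N -> O -> P: 3 + 2 = 5
Shortest: 5.

5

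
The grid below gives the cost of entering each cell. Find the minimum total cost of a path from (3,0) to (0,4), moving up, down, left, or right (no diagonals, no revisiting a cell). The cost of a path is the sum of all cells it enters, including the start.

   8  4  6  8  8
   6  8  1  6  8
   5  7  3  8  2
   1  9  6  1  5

39

Best path: (3,0) -> (2,0) -> (2,1) -> (2,2) -> (1,2) -> (0,2) -> (0,3) -> (0,4)
Cost: 1 + 5 + 7 + 3 + 1 + 6 + 8 + 8 = 39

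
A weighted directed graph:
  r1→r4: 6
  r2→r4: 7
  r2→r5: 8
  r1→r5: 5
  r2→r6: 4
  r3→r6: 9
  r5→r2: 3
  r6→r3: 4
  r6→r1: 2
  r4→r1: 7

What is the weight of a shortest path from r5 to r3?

11

Candidate routes:
r5 -> r2 -> r6 -> r3: 3 + 4 + 4 = 11
The minimum is 11.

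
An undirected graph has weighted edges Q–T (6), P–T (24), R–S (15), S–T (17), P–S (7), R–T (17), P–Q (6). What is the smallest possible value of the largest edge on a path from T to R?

15

Candidate routes:
T - P - S - R: max(24, 7, 15) = 24
T - S - R: max(17, 15) = 17
T - R: max(17) = 17
T - Q - P - S - R: max(6, 6, 7, 15) = 15
The minimum achievable maximum is 15.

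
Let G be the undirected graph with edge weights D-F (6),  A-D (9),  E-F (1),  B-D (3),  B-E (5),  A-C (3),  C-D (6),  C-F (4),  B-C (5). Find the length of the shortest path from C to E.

Comparing a few candidate routes:
C -> F -> E: 4 + 1 = 5
C -> D -> F -> E: 6 + 6 + 1 = 13
C -> B -> E: 5 + 5 = 10
Best route has total 5.

5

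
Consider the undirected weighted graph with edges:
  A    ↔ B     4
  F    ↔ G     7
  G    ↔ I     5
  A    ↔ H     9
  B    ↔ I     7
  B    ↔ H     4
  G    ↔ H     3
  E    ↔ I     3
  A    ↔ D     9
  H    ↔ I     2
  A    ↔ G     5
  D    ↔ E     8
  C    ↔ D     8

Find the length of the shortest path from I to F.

12

Some routes from I to F:
I→H→G→F: 2 + 3 + 7 = 12
I→H→B→A→G→F: 2 + 4 + 4 + 5 + 7 = 22
I→G→F: 5 + 7 = 12
I→B→H→G→F: 7 + 4 + 3 + 7 = 21
Best route has total 12.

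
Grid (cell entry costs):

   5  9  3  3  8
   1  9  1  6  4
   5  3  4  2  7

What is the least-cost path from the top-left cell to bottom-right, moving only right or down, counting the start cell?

27

Take (0,0) → (1,0) → (2,0) → (2,1) → (2,2) → (2,3) → (2,4) for a total of 5 + 1 + 5 + 3 + 4 + 2 + 7 = 27.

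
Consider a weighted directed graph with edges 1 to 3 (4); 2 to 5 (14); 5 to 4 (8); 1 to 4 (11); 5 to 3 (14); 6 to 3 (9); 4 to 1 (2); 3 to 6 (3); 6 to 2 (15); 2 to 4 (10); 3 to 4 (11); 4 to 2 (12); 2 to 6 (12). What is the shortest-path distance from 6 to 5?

29

Routes from 6 to 5:
6 → 2 → 5: 15 + 14 = 29
6 → 3 → 4 → 2 → 5: 9 + 11 + 12 + 14 = 46
Best route has total 29.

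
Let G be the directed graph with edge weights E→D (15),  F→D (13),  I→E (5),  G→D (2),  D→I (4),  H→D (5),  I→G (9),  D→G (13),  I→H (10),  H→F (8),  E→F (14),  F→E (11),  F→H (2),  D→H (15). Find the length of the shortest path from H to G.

18

Checking several routes:
H - F - D - G: 8 + 13 + 13 = 34
H - D - G: 5 + 13 = 18
H - F - D - I - G: 8 + 13 + 4 + 9 = 34
H - D - I - G: 5 + 4 + 9 = 18
Shortest: 18.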